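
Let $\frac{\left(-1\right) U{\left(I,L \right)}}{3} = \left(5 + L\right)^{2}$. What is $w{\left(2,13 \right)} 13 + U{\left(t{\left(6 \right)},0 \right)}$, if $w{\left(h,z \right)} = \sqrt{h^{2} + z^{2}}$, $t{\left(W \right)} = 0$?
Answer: $-75 + 13 \sqrt{173} \approx 95.988$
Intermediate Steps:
$U{\left(I,L \right)} = - 3 \left(5 + L\right)^{2}$
$w{\left(2,13 \right)} 13 + U{\left(t{\left(6 \right)},0 \right)} = \sqrt{2^{2} + 13^{2}} \cdot 13 - 3 \left(5 + 0\right)^{2} = \sqrt{4 + 169} \cdot 13 - 3 \cdot 5^{2} = \sqrt{173} \cdot 13 - 75 = 13 \sqrt{173} - 75 = -75 + 13 \sqrt{173}$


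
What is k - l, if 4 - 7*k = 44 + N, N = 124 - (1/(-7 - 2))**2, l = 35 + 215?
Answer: -155033/567 ≈ -273.43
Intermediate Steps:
l = 250
N = 10043/81 (N = 124 - (1/(-9))**2 = 124 - (-1/9)**2 = 124 - 1*1/81 = 124 - 1/81 = 10043/81 ≈ 123.99)
k = -13283/567 (k = 4/7 - (44 + 10043/81)/7 = 4/7 - 1/7*13607/81 = 4/7 - 13607/567 = -13283/567 ≈ -23.427)
k - l = -13283/567 - 1*250 = -13283/567 - 250 = -155033/567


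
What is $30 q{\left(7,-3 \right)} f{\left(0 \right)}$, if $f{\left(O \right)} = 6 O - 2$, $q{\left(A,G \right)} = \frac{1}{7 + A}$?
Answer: $- \frac{30}{7} \approx -4.2857$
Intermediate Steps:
$f{\left(O \right)} = -2 + 6 O$
$30 q{\left(7,-3 \right)} f{\left(0 \right)} = \frac{30}{7 + 7} \left(-2 + 6 \cdot 0\right) = \frac{30}{14} \left(-2 + 0\right) = 30 \cdot \frac{1}{14} \left(-2\right) = \frac{15}{7} \left(-2\right) = - \frac{30}{7}$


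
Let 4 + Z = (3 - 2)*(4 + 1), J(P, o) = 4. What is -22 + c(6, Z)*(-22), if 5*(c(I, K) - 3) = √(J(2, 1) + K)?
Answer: -88 - 22*√5/5 ≈ -97.839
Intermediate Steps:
Z = 1 (Z = -4 + (3 - 2)*(4 + 1) = -4 + 1*5 = -4 + 5 = 1)
c(I, K) = 3 + √(4 + K)/5
-22 + c(6, Z)*(-22) = -22 + (3 + √(4 + 1)/5)*(-22) = -22 + (3 + √5/5)*(-22) = -22 + (-66 - 22*√5/5) = -88 - 22*√5/5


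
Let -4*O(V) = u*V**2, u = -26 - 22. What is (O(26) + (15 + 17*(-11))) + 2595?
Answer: 10535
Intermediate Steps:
u = -48
O(V) = 12*V**2 (O(V) = -(-12)*V**2 = 12*V**2)
(O(26) + (15 + 17*(-11))) + 2595 = (12*26**2 + (15 + 17*(-11))) + 2595 = (12*676 + (15 - 187)) + 2595 = (8112 - 172) + 2595 = 7940 + 2595 = 10535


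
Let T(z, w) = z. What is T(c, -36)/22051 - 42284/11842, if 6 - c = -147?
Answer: -15009559/4211741 ≈ -3.5637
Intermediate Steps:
c = 153 (c = 6 - 1*(-147) = 6 + 147 = 153)
T(c, -36)/22051 - 42284/11842 = 153/22051 - 42284/11842 = 153*(1/22051) - 42284*1/11842 = 153/22051 - 682/191 = -15009559/4211741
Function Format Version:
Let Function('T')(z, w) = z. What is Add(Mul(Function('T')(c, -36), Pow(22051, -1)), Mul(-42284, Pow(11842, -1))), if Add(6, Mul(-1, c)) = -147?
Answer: Rational(-15009559, 4211741) ≈ -3.5637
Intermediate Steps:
c = 153 (c = Add(6, Mul(-1, -147)) = Add(6, 147) = 153)
Add(Mul(Function('T')(c, -36), Pow(22051, -1)), Mul(-42284, Pow(11842, -1))) = Add(Mul(153, Pow(22051, -1)), Mul(-42284, Pow(11842, -1))) = Add(Mul(153, Rational(1, 22051)), Mul(-42284, Rational(1, 11842))) = Add(Rational(153, 22051), Rational(-682, 191)) = Rational(-15009559, 4211741)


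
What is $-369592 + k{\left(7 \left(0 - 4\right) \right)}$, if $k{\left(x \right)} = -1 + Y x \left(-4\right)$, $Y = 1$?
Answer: $-369481$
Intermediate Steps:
$k{\left(x \right)} = -1 - 4 x$ ($k{\left(x \right)} = -1 + 1 x \left(-4\right) = -1 + 1 \left(- 4 x\right) = -1 - 4 x$)
$-369592 + k{\left(7 \left(0 - 4\right) \right)} = -369592 - \left(1 + 4 \cdot 7 \left(0 - 4\right)\right) = -369592 - \left(1 + 4 \cdot 7 \left(-4\right)\right) = -369592 - -111 = -369592 + \left(-1 + 112\right) = -369592 + 111 = -369481$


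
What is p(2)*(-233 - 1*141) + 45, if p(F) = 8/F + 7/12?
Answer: -10015/6 ≈ -1669.2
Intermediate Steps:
p(F) = 7/12 + 8/F (p(F) = 8/F + 7*(1/12) = 8/F + 7/12 = 7/12 + 8/F)
p(2)*(-233 - 1*141) + 45 = (7/12 + 8/2)*(-233 - 1*141) + 45 = (7/12 + 8*(½))*(-233 - 141) + 45 = (7/12 + 4)*(-374) + 45 = (55/12)*(-374) + 45 = -10285/6 + 45 = -10015/6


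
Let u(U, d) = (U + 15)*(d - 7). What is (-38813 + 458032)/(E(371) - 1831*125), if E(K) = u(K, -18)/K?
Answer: -155530249/84922275 ≈ -1.8314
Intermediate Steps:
u(U, d) = (-7 + d)*(15 + U) (u(U, d) = (15 + U)*(-7 + d) = (-7 + d)*(15 + U))
E(K) = (-375 - 25*K)/K (E(K) = (-105 - 7*K + 15*(-18) + K*(-18))/K = (-105 - 7*K - 270 - 18*K)/K = (-375 - 25*K)/K)
(-38813 + 458032)/(E(371) - 1831*125) = (-38813 + 458032)/((-25 - 375/371) - 1831*125) = 419219/((-25 - 375*1/371) - 228875) = 419219/((-25 - 375/371) - 228875) = 419219/(-9650/371 - 228875) = 419219/(-84922275/371) = 419219*(-371/84922275) = -155530249/84922275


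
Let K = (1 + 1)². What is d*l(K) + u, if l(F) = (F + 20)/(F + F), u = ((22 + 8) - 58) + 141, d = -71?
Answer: -100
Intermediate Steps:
u = 113 (u = (30 - 58) + 141 = -28 + 141 = 113)
K = 4 (K = 2² = 4)
l(F) = (20 + F)/(2*F) (l(F) = (20 + F)/((2*F)) = (20 + F)*(1/(2*F)) = (20 + F)/(2*F))
d*l(K) + u = -71*(20 + 4)/(2*4) + 113 = -71*24/(2*4) + 113 = -71*3 + 113 = -213 + 113 = -100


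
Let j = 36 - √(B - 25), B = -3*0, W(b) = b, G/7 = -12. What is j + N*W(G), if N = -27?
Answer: 2304 - 5*I ≈ 2304.0 - 5.0*I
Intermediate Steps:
G = -84 (G = 7*(-12) = -84)
B = 0
j = 36 - 5*I (j = 36 - √(0 - 25) = 36 - √(-25) = 36 - 5*I ≈ 36.0 - 5.0*I)
j + N*W(G) = (36 - 5*I) - 27*(-84) = (36 - 5*I) + 2268 = 2304 - 5*I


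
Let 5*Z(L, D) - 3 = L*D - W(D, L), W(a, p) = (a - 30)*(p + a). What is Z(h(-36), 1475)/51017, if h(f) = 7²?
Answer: -2129902/255085 ≈ -8.3498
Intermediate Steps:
h(f) = 49
W(a, p) = (-30 + a)*(a + p)
Z(L, D) = ⅗ + 6*D + 6*L - D²/5 (Z(L, D) = ⅗ + (L*D - (D² - 30*D - 30*L + D*L))/5 = ⅗ + (D*L + (-D² + 30*D + 30*L - D*L))/5 = ⅗ + (-D² + 30*D + 30*L)/5 = ⅗ + (6*D + 6*L - D²/5) = ⅗ + 6*D + 6*L - D²/5)
Z(h(-36), 1475)/51017 = (⅗ + 6*1475 + 6*49 - ⅕*1475²)/51017 = (⅗ + 8850 + 294 - ⅕*2175625)*(1/51017) = (⅗ + 8850 + 294 - 435125)*(1/51017) = -2129902/5*1/51017 = -2129902/255085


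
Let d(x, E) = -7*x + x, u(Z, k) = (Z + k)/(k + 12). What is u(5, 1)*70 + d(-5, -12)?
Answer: 810/13 ≈ 62.308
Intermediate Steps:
u(Z, k) = (Z + k)/(12 + k)
d(x, E) = -6*x
u(5, 1)*70 + d(-5, -12) = ((5 + 1)/(12 + 1))*70 - 6*(-5) = (6/13)*70 + 30 = 420/13 + 30 = 810/13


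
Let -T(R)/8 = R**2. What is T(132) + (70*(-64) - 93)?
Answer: -143965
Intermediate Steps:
T(R) = -8*R**2
T(132) + (70*(-64) - 93) = -8*132**2 + (70*(-64) - 93) = -8*17424 + (-4480 - 93) = -139392 - 4573 = -143965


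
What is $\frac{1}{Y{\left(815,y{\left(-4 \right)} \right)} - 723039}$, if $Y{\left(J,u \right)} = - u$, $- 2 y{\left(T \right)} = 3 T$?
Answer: $- \frac{1}{723045} \approx -1.383 \cdot 10^{-6}$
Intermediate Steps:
$y{\left(T \right)} = - \frac{3 T}{2}$
$\frac{1}{Y{\left(815,y{\left(-4 \right)} \right)} - 723039} = \frac{1}{- \frac{\left(-3\right) \left(-4\right)}{2} - 723039} = \frac{1}{\left(-1\right) 6 - 723039} = \frac{1}{-6 - 723039} = \frac{1}{-723045} = - \frac{1}{723045}$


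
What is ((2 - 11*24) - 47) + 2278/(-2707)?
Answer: -838741/2707 ≈ -309.84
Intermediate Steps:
((2 - 11*24) - 47) + 2278/(-2707) = ((2 - 264) - 47) + 2278*(-1/2707) = (-262 - 47) - 2278/2707 = -309 - 2278/2707 = -838741/2707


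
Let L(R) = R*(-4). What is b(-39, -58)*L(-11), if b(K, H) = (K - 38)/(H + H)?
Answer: 847/29 ≈ 29.207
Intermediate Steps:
b(K, H) = (-38 + K)/(2*H) (b(K, H) = (-38 + K)/((2*H)) = (-38 + K)*(1/(2*H)) = (-38 + K)/(2*H))
L(R) = -4*R
b(-39, -58)*L(-11) = ((½)*(-38 - 39)/(-58))*(-4*(-11)) = ((½)*(-1/58)*(-77))*44 = (77/116)*44 = 847/29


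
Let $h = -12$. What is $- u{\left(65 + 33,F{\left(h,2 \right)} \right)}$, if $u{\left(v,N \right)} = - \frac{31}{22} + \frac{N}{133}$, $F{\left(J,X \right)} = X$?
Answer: $\frac{4079}{2926} \approx 1.3941$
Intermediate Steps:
$u{\left(v,N \right)} = - \frac{31}{22} + \frac{N}{133}$ ($u{\left(v,N \right)} = \left(-31\right) \frac{1}{22} + N \frac{1}{133} = - \frac{31}{22} + \frac{N}{133}$)
$- u{\left(65 + 33,F{\left(h,2 \right)} \right)} = - (- \frac{31}{22} + \frac{1}{133} \cdot 2) = - (- \frac{31}{22} + \frac{2}{133}) = \left(-1\right) \left(- \frac{4079}{2926}\right) = \frac{4079}{2926}$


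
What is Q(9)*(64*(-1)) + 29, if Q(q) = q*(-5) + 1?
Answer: 2845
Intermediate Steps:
Q(q) = 1 - 5*q (Q(q) = -5*q + 1 = 1 - 5*q)
Q(9)*(64*(-1)) + 29 = (1 - 5*9)*(64*(-1)) + 29 = (1 - 45)*(-64) + 29 = -44*(-64) + 29 = 2816 + 29 = 2845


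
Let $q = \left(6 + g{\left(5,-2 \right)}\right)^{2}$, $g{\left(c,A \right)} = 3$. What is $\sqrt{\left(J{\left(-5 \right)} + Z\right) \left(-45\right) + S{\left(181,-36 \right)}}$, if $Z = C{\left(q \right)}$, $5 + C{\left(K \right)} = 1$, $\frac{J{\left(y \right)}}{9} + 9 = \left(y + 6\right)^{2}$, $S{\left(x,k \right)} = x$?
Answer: $\sqrt{3601} \approx 60.008$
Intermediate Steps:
$q = 81$ ($q = \left(6 + 3\right)^{2} = 9^{2} = 81$)
$J{\left(y \right)} = -81 + 9 \left(6 + y\right)^{2}$ ($J{\left(y \right)} = -81 + 9 \left(y + 6\right)^{2} = -81 + 9 \left(6 + y\right)^{2}$)
$C{\left(K \right)} = -4$ ($C{\left(K \right)} = -5 + 1 = -4$)
$Z = -4$
$\sqrt{\left(J{\left(-5 \right)} + Z\right) \left(-45\right) + S{\left(181,-36 \right)}} = \sqrt{\left(\left(-81 + 9 \left(6 - 5\right)^{2}\right) - 4\right) \left(-45\right) + 181} = \sqrt{\left(\left(-81 + 9 \cdot 1^{2}\right) - 4\right) \left(-45\right) + 181} = \sqrt{\left(\left(-81 + 9 \cdot 1\right) - 4\right) \left(-45\right) + 181} = \sqrt{\left(\left(-81 + 9\right) - 4\right) \left(-45\right) + 181} = \sqrt{\left(-72 - 4\right) \left(-45\right) + 181} = \sqrt{\left(-76\right) \left(-45\right) + 181} = \sqrt{3420 + 181} = \sqrt{3601}$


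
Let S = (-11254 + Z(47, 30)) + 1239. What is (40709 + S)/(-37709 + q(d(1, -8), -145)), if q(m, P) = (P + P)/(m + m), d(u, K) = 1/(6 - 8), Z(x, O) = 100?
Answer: -30794/37419 ≈ -0.82295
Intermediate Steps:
d(u, K) = -½ (d(u, K) = 1/(-2) = -½)
q(m, P) = P/m (q(m, P) = (2*P)/((2*m)) = (2*P)*(1/(2*m)) = P/m)
S = -9915 (S = (-11254 + 100) + 1239 = -11154 + 1239 = -9915)
(40709 + S)/(-37709 + q(d(1, -8), -145)) = (40709 - 9915)/(-37709 - 145/(-½)) = 30794/(-37709 - 145*(-2)) = 30794/(-37709 + 290) = 30794/(-37419) = 30794*(-1/37419) = -30794/37419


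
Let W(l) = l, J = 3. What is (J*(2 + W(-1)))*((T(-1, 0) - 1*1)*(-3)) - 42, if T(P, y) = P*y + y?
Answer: -33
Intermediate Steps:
T(P, y) = y + P*y
(J*(2 + W(-1)))*((T(-1, 0) - 1*1)*(-3)) - 42 = (3*(2 - 1))*((0*(1 - 1) - 1*1)*(-3)) - 42 = (3*1)*((0*0 - 1)*(-3)) - 42 = 3*((0 - 1)*(-3)) - 42 = 3*(-1*(-3)) - 42 = 3*3 - 42 = 9 - 42 = -33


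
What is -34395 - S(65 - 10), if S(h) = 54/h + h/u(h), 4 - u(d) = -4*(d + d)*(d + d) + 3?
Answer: -91563998404/2662055 ≈ -34396.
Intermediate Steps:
u(d) = 1 + 16*d² (u(d) = 4 - (-4*(d + d)*(d + d) + 3) = 4 - (-4*2*d*2*d + 3) = 4 - (-16*d² + 3) = 4 - (3 - 16*d²) = 4 + (-3 + 16*d²) = 1 + 16*d²)
S(h) = 54/h + h/(1 + 16*h²)
-34395 - S(65 - 10) = -34395 - (54 + 865*(65 - 10)²)/((65 - 10) + 16*(65 - 10)³) = -34395 - (54 + 865*55²)/(55 + 16*55³) = -34395 - (54 + 865*3025)/(55 + 16*166375) = -34395 - (54 + 2616625)/(55 + 2662000) = -34395 - 2616679/2662055 = -91563998404/2662055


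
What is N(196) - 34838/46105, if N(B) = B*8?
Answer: 72257802/46105 ≈ 1567.2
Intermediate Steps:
N(B) = 8*B
N(196) - 34838/46105 = 8*196 - 34838/46105 = 1568 - 34838*1/46105 = 1568 - 34838/46105 = 72257802/46105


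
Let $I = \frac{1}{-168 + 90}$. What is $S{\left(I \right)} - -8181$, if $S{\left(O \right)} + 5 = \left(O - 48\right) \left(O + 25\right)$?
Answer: $\frac{42443779}{6084} \approx 6976.3$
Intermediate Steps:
$I = - \frac{1}{78}$ ($I = \frac{1}{-78} = - \frac{1}{78} \approx -0.012821$)
$S{\left(O \right)} = -5 + \left(-48 + O\right) \left(25 + O\right)$ ($S{\left(O \right)} = -5 + \left(O - 48\right) \left(O + 25\right) = -5 + \left(-48 + O\right) \left(25 + O\right)$)
$S{\left(I \right)} - -8181 = \left(-1205 + \left(- \frac{1}{78}\right)^{2} - - \frac{23}{78}\right) - -8181 = \left(-1205 + \frac{1}{6084} + \frac{23}{78}\right) + 8181 = - \frac{7329425}{6084} + 8181 = \frac{42443779}{6084}$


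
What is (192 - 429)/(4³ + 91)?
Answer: -237/155 ≈ -1.5290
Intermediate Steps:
(192 - 429)/(4³ + 91) = -237/(64 + 91) = -237/155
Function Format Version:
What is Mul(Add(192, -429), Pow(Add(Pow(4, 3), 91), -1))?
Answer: Rational(-237, 155) ≈ -1.5290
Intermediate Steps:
Mul(Add(192, -429), Pow(Add(Pow(4, 3), 91), -1)) = Mul(-237, Pow(Add(64, 91), -1)) = Mul(-237, Pow(155, -1)) = Mul(-237, Rational(1, 155)) = Rational(-237, 155)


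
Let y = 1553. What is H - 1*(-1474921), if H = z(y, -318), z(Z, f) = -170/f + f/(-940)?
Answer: 110220911561/74730 ≈ 1.4749e+6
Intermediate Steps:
z(Z, f) = -170/f - f/940 (z(Z, f) = -170/f + f*(-1/940) = -170/f - f/940)
H = 65231/74730 (H = -170/(-318) - 1/940*(-318) = -170*(-1/318) + 159/470 = 85/159 + 159/470 = 65231/74730 ≈ 0.87289)
H - 1*(-1474921) = 65231/74730 - 1*(-1474921) = 65231/74730 + 1474921 = 110220911561/74730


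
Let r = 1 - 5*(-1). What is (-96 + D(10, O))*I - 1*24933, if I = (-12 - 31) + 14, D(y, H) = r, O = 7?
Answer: -22323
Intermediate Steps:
r = 6 (r = 1 + 5 = 6)
D(y, H) = 6
I = -29 (I = -43 + 14 = -29)
(-96 + D(10, O))*I - 1*24933 = (-96 + 6)*(-29) - 1*24933 = -90*(-29) - 24933 = 2610 - 24933 = -22323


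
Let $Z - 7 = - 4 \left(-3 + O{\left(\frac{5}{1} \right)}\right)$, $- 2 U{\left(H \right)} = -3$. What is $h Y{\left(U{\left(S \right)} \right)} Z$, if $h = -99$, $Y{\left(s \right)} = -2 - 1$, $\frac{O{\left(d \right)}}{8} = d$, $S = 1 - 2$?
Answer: $-41877$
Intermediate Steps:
$S = -1$ ($S = 1 - 2 = -1$)
$U{\left(H \right)} = \frac{3}{2}$ ($U{\left(H \right)} = \left(- \frac{1}{2}\right) \left(-3\right) = \frac{3}{2}$)
$O{\left(d \right)} = 8 d$
$Y{\left(s \right)} = -3$
$Z = -141$ ($Z = 7 - 4 \left(-3 + 8 \cdot \frac{5}{1}\right) = 7 - 4 \left(-3 + 8 \cdot 5 \cdot 1\right) = 7 - 4 \left(-3 + 8 \cdot 5\right) = 7 - 4 \left(-3 + 40\right) = 7 - 148 = -141$)
$h Y{\left(U{\left(S \right)} \right)} Z = \left(-99\right) \left(-3\right) \left(-141\right) = 297 \left(-141\right) = -41877$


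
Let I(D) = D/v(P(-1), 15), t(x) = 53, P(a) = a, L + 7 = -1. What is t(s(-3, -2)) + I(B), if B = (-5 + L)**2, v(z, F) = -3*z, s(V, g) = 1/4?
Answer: 328/3 ≈ 109.33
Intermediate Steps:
L = -8 (L = -7 - 1 = -8)
s(V, g) = 1/4
B = 169 (B = (-5 - 8)**2 = (-13)**2 = 169)
I(D) = D/3 (I(D) = D/((-3*(-1))) = D/3)
t(s(-3, -2)) + I(B) = 53 + (1/3)*169 = 53 + 169/3 = 328/3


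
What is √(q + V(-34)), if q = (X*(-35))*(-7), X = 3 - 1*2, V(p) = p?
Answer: √211 ≈ 14.526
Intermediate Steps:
X = 1 (X = 3 - 2 = 1)
q = 245 (q = (1*(-35))*(-7) = -35*(-7) = 245)
√(q + V(-34)) = √(245 - 34) = √211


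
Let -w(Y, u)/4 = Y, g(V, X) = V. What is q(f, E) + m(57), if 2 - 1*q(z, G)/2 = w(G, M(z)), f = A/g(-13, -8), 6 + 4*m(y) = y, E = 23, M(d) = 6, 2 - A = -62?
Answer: 803/4 ≈ 200.75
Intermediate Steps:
A = 64 (A = 2 - 1*(-62) = 2 + 62 = 64)
w(Y, u) = -4*Y
m(y) = -3/2 + y/4
f = -64/13 (f = 64/(-13) = 64*(-1/13) = -64/13 ≈ -4.9231)
q(z, G) = 4 + 8*G (q(z, G) = 4 - (-8)*G = 4 + 8*G)
q(f, E) + m(57) = (4 + 8*23) + (-3/2 + (¼)*57) = (4 + 184) + (-3/2 + 57/4) = 188 + 51/4 = 803/4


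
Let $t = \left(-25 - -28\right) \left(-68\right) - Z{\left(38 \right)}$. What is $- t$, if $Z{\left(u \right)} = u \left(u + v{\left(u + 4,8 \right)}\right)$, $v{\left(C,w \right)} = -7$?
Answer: $1382$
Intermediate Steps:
$Z{\left(u \right)} = u \left(-7 + u\right)$ ($Z{\left(u \right)} = u \left(u - 7\right) = u \left(-7 + u\right)$)
$t = -1382$ ($t = \left(-25 - -28\right) \left(-68\right) - 38 \left(-7 + 38\right) = \left(-25 + 28\right) \left(-68\right) - 38 \cdot 31 = 3 \left(-68\right) - 1178 = -204 - 1178 = -1382$)
$- t = \left(-1\right) \left(-1382\right) = 1382$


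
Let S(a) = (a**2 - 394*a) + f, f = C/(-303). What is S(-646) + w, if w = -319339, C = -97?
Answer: 106807900/303 ≈ 3.5250e+5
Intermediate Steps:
f = 97/303 (f = -97/(-303) = -97*(-1/303) = 97/303 ≈ 0.32013)
S(a) = 97/303 + a**2 - 394*a (S(a) = (a**2 - 394*a) + 97/303 = 97/303 + a**2 - 394*a)
S(-646) + w = (97/303 + (-646)**2 - 394*(-646)) - 319339 = (97/303 + 417316 + 254524) - 319339 = 203567617/303 - 319339 = 106807900/303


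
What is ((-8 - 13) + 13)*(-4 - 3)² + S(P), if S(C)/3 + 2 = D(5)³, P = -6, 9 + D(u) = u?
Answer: -590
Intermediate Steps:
D(u) = -9 + u
S(C) = -198 (S(C) = -6 + 3*(-9 + 5)³ = -6 + 3*(-4)³ = -6 + 3*(-64) = -6 - 192 = -198)
((-8 - 13) + 13)*(-4 - 3)² + S(P) = ((-8 - 13) + 13)*(-4 - 3)² - 198 = (-21 + 13)*(-7)² - 198 = -8*49 - 198 = -392 - 198 = -590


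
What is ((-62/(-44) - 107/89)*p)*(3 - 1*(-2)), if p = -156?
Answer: -157950/979 ≈ -161.34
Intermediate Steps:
((-62/(-44) - 107/89)*p)*(3 - 1*(-2)) = ((-62/(-44) - 107/89)*(-156))*(3 - 1*(-2)) = ((-62*(-1/44) - 107*1/89)*(-156))*(3 + 2) = ((31/22 - 107/89)*(-156))*5 = ((405/1958)*(-156))*5 = -31590/979*5 = -157950/979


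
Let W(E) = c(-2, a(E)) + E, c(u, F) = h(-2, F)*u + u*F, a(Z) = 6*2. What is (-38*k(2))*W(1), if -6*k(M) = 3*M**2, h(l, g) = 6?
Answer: -2660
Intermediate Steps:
a(Z) = 12
k(M) = -M**2/2
c(u, F) = 6*u + F*u (c(u, F) = 6*u + u*F = 6*u + F*u)
W(E) = -36 + E (W(E) = -2*(6 + 12) + E = -2*18 + E = -36 + E)
(-38*k(2))*W(1) = (-(-19)*2**2)*(-36 + 1) = -(-19)*4*(-35) = -38*(-2)*(-35) = 76*(-35) = -2660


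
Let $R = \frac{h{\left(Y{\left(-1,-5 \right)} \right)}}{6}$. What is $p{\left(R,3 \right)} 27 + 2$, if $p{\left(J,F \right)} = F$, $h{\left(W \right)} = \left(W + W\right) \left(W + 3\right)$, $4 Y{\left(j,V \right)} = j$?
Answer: $83$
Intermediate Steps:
$Y{\left(j,V \right)} = \frac{j}{4}$
$h{\left(W \right)} = 2 W \left(3 + W\right)$
$R = - \frac{11}{48}$ ($R = \frac{2 \cdot \frac{1}{4} \left(-1\right) \left(3 + \frac{1}{4} \left(-1\right)\right)}{6} = 2 \left(- \frac{1}{4}\right) \left(3 - \frac{1}{4}\right) \frac{1}{6} = 2 \left(- \frac{1}{4}\right) \frac{11}{4} \cdot \frac{1}{6} = \left(- \frac{11}{8}\right) \frac{1}{6} = - \frac{11}{48} \approx -0.22917$)
$p{\left(R,3 \right)} 27 + 2 = 3 \cdot 27 + 2 = 81 + 2 = 83$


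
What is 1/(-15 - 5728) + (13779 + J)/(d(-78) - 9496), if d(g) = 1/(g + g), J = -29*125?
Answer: -9098531209/8507548111 ≈ -1.0695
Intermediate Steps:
J = -3625
d(g) = 1/(2*g)
1/(-15 - 5728) + (13779 + J)/(d(-78) - 9496) = 1/(-15 - 5728) + (13779 - 3625)/((1/2)/(-78) - 9496) = 1/(-5743) + 10154/((1/2)*(-1/78) - 9496) = -1/5743 + 10154/(-1/156 - 9496) = -1/5743 + 10154/(-1481377/156) = -1/5743 + 10154*(-156/1481377) = -1/5743 - 1584024/1481377 = -9098531209/8507548111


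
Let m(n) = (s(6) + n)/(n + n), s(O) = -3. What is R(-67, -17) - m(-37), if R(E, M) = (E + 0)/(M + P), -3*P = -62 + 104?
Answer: 1859/1147 ≈ 1.6208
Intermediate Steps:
P = -14 (P = -(-62 + 104)/3 = -⅓*42 = -14)
R(E, M) = E/(-14 + M) (R(E, M) = (E + 0)/(M - 14) = E/(-14 + M))
m(n) = (-3 + n)/(2*n) (m(n) = (-3 + n)/(n + n) = (-3 + n)/((2*n)) = (-3 + n)*(1/(2*n)) = (-3 + n)/(2*n))
R(-67, -17) - m(-37) = -67/(-14 - 17) - (-3 - 37)/(2*(-37)) = -67/(-31) - (-1)*(-40)/(2*37) = -67*(-1/31) - 1*20/37 = 67/31 - 20/37 = 1859/1147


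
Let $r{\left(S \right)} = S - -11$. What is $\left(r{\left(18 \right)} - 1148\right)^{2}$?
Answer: $1252161$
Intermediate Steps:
$r{\left(S \right)} = 11 + S$ ($r{\left(S \right)} = S + 11 = 11 + S$)
$\left(r{\left(18 \right)} - 1148\right)^{2} = \left(\left(11 + 18\right) - 1148\right)^{2} = \left(29 - 1148\right)^{2} = \left(-1119\right)^{2} = 1252161$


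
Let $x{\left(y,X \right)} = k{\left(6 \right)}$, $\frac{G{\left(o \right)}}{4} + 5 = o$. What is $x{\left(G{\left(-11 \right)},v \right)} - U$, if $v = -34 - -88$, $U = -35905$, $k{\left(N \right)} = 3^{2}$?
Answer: $35914$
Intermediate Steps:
$k{\left(N \right)} = 9$
$G{\left(o \right)} = -20 + 4 o$
$v = 54$ ($v = -34 + 88 = 54$)
$x{\left(y,X \right)} = 9$
$x{\left(G{\left(-11 \right)},v \right)} - U = 9 - -35905 = 9 + 35905 = 35914$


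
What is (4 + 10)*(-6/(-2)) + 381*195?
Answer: 74337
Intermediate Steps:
(4 + 10)*(-6/(-2)) + 381*195 = 14*(-6*(-½)) + 74295 = 14*3 + 74295 = 42 + 74295 = 74337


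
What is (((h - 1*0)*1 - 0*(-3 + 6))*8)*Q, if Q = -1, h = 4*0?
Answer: 0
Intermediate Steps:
h = 0
(((h - 1*0)*1 - 0*(-3 + 6))*8)*Q = (((0 - 1*0)*1 - 0*(-3 + 6))*8)*(-1) = (((0 + 0)*1 - 0*3)*8)*(-1) = ((0*1 - 3*0)*8)*(-1) = ((0 + 0)*8)*(-1) = (0*8)*(-1) = 0*(-1) = 0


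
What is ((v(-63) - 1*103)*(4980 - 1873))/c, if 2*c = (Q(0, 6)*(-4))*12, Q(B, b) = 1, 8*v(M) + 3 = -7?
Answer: 431873/32 ≈ 13496.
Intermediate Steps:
v(M) = -5/4 (v(M) = -3/8 + (⅛)*(-7) = -3/8 - 7/8 = -5/4)
c = -24 (c = ((1*(-4))*12)/2 = (-4*12)/2 = (½)*(-48) = -24)
((v(-63) - 1*103)*(4980 - 1873))/c = ((-5/4 - 1*103)*(4980 - 1873))/(-24) = ((-5/4 - 103)*3107)*(-1/24) = -417/4*3107*(-1/24) = -1295619/4*(-1/24) = 431873/32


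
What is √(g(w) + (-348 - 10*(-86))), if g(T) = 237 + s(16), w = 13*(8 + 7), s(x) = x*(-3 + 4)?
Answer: 3*√85 ≈ 27.659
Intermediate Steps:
s(x) = x (s(x) = x*1 = x)
w = 195 (w = 13*15 = 195)
g(T) = 253 (g(T) = 237 + 16 = 253)
√(g(w) + (-348 - 10*(-86))) = √(253 + (-348 - 10*(-86))) = √(253 + (-348 + 860)) = √(253 + 512) = √765 = 3*√85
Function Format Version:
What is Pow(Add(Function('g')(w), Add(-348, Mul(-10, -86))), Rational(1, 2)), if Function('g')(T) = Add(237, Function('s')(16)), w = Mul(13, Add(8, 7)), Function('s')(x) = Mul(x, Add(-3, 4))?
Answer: Mul(3, Pow(85, Rational(1, 2))) ≈ 27.659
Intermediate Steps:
Function('s')(x) = x (Function('s')(x) = Mul(x, 1) = x)
w = 195 (w = Mul(13, 15) = 195)
Function('g')(T) = 253 (Function('g')(T) = Add(237, 16) = 253)
Pow(Add(Function('g')(w), Add(-348, Mul(-10, -86))), Rational(1, 2)) = Pow(Add(253, Add(-348, Mul(-10, -86))), Rational(1, 2)) = Pow(Add(253, Add(-348, 860)), Rational(1, 2)) = Pow(Add(253, 512), Rational(1, 2)) = Pow(765, Rational(1, 2)) = Mul(3, Pow(85, Rational(1, 2)))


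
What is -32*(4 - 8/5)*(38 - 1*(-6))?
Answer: -16896/5 ≈ -3379.2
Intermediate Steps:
-32*(4 - 8/5)*(38 - 1*(-6)) = -32*(4 - 8*⅕)*(38 + 6) = -32*(4 - 8/5)*44 = -384*44/5 = -32*528/5 = -16896/5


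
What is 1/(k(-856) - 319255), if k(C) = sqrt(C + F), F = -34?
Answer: -63851/20384751183 - I*sqrt(890)/101923755915 ≈ -3.1323e-6 - 2.927e-10*I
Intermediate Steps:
k(C) = sqrt(-34 + C) (k(C) = sqrt(C - 34) = sqrt(-34 + C))
1/(k(-856) - 319255) = 1/(sqrt(-34 - 856) - 319255) = 1/(sqrt(-890) - 319255) = 1/(I*sqrt(890) - 319255) = 1/(-319255 + I*sqrt(890))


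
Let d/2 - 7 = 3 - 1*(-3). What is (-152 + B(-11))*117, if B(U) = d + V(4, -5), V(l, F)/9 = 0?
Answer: -14742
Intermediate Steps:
d = 26 (d = 14 + 2*(3 - 1*(-3)) = 14 + 2*(3 + 3) = 14 + 2*6 = 14 + 12 = 26)
V(l, F) = 0 (V(l, F) = 9*0 = 0)
B(U) = 26 (B(U) = 26 + 0 = 26)
(-152 + B(-11))*117 = (-152 + 26)*117 = -126*117 = -14742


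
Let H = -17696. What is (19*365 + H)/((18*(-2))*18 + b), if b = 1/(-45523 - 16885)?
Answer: 671572488/40440385 ≈ 16.606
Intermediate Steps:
b = -1/62408 (b = 1/(-62408) = -1/62408 ≈ -1.6024e-5)
(19*365 + H)/((18*(-2))*18 + b) = (19*365 - 17696)/((18*(-2))*18 - 1/62408) = (6935 - 17696)/(-36*18 - 1/62408) = -10761/(-648 - 1/62408) = -10761/(-40440385/62408) = -10761*(-62408/40440385) = 671572488/40440385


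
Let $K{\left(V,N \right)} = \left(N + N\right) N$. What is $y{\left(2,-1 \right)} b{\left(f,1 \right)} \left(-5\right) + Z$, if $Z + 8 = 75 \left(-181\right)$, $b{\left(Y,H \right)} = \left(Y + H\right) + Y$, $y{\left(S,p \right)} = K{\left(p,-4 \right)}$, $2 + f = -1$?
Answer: $-12783$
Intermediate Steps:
$K{\left(V,N \right)} = 2 N^{2}$ ($K{\left(V,N \right)} = 2 N N = 2 N^{2}$)
$f = -3$ ($f = -2 - 1 = -3$)
$y{\left(S,p \right)} = 32$ ($y{\left(S,p \right)} = 2 \left(-4\right)^{2} = 2 \cdot 16 = 32$)
$b{\left(Y,H \right)} = H + 2 Y$ ($b{\left(Y,H \right)} = \left(H + Y\right) + Y = H + 2 Y$)
$Z = -13583$ ($Z = -8 + 75 \left(-181\right) = -8 - 13575 = -13583$)
$y{\left(2,-1 \right)} b{\left(f,1 \right)} \left(-5\right) + Z = 32 \left(1 + 2 \left(-3\right)\right) \left(-5\right) - 13583 = 32 \left(1 - 6\right) \left(-5\right) - 13583 = 32 \left(-5\right) \left(-5\right) - 13583 = \left(-160\right) \left(-5\right) - 13583 = 800 - 13583 = -12783$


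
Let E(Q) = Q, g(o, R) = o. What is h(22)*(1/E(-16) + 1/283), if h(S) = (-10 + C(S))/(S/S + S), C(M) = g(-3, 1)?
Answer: 3471/104144 ≈ 0.033329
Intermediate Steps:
C(M) = -3
h(S) = -13/(1 + S) (h(S) = (-10 - 3)/(S/S + S) = -13/(1 + S))
h(22)*(1/E(-16) + 1/283) = (-13/(1 + 22))*(1/(-16) + 1/283) = (-13/23)*(-1/16 + 1/283) = -13*1/23*(-267/4528) = -13/23*(-267/4528) = 3471/104144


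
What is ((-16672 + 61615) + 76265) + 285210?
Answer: 406418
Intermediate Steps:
((-16672 + 61615) + 76265) + 285210 = (44943 + 76265) + 285210 = 121208 + 285210 = 406418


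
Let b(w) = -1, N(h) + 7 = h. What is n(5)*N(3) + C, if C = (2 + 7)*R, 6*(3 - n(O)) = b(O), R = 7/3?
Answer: 25/3 ≈ 8.3333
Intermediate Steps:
N(h) = -7 + h
R = 7/3 (R = 7*(⅓) = 7/3 ≈ 2.3333)
n(O) = 19/6 (n(O) = 3 - ⅙*(-1) = 3 + ⅙ = 19/6)
C = 21 (C = (2 + 7)*(7/3) = 9*(7/3) = 21)
n(5)*N(3) + C = 19*(-7 + 3)/6 + 21 = (19/6)*(-4) + 21 = -38/3 + 21 = 25/3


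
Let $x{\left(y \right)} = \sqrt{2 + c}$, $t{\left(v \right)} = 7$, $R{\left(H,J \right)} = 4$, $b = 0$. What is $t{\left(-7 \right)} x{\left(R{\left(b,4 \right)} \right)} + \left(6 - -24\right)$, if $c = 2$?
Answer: $44$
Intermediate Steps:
$x{\left(y \right)} = 2$ ($x{\left(y \right)} = \sqrt{2 + 2} = \sqrt{4} = 2$)
$t{\left(-7 \right)} x{\left(R{\left(b,4 \right)} \right)} + \left(6 - -24\right) = 7 \cdot 2 + \left(6 - -24\right) = 14 + \left(6 + 24\right) = 14 + 30 = 44$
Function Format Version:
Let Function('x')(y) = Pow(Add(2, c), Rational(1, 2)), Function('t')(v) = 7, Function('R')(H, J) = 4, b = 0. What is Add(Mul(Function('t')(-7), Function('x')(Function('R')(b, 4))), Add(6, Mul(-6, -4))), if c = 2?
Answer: 44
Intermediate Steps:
Function('x')(y) = 2 (Function('x')(y) = Pow(Add(2, 2), Rational(1, 2)) = Pow(4, Rational(1, 2)) = 2)
Add(Mul(Function('t')(-7), Function('x')(Function('R')(b, 4))), Add(6, Mul(-6, -4))) = Add(Mul(7, 2), Add(6, Mul(-6, -4))) = Add(14, Add(6, 24)) = Add(14, 30) = 44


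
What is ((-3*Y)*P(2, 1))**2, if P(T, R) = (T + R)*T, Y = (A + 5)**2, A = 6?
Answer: 4743684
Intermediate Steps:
Y = 121 (Y = (6 + 5)**2 = 11**2 = 121)
P(T, R) = T*(R + T) (P(T, R) = (R + T)*T = T*(R + T))
((-3*Y)*P(2, 1))**2 = ((-3*121)*(2*(1 + 2)))**2 = (-726*3)**2 = (-363*6)**2 = (-2178)**2 = 4743684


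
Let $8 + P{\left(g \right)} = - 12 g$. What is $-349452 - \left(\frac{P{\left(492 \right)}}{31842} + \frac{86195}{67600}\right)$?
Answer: $- \frac{75220448444839}{215251920} \approx -3.4945 \cdot 10^{5}$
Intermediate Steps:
$P{\left(g \right)} = -8 - 12 g$
$-349452 - \left(\frac{P{\left(492 \right)}}{31842} + \frac{86195}{67600}\right) = -349452 - \left(\frac{-8 - 5904}{31842} + \frac{86195}{67600}\right) = -349452 - \left(\left(-8 - 5904\right) \frac{1}{31842} + 86195 \cdot \frac{1}{67600}\right) = -349452 - \left(\left(-5912\right) \frac{1}{31842} + \frac{17239}{13520}\right) = -349452 - \left(- \frac{2956}{15921} + \frac{17239}{13520}\right) = -349452 - \frac{234496999}{215251920} = - \frac{75220448444839}{215251920}$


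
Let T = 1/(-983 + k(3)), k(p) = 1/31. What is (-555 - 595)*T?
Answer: 17825/15236 ≈ 1.1699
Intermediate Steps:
k(p) = 1/31
T = -31/30472 (T = 1/(-983 + 1/31) = 1/(-30472/31) = -31/30472 ≈ -0.0010173)
(-555 - 595)*T = (-555 - 595)*(-31/30472) = -1150*(-31/30472) = 17825/15236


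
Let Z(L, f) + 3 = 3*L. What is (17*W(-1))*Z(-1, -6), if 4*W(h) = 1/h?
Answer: 51/2 ≈ 25.500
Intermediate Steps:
W(h) = 1/(4*h) (W(h) = (1/h)/4 = 1/(4*h))
Z(L, f) = -3 + 3*L
(17*W(-1))*Z(-1, -6) = (17*((¼)/(-1)))*(-3 + 3*(-1)) = (17*((¼)*(-1)))*(-3 - 3) = (17*(-¼))*(-6) = -17/4*(-6) = 51/2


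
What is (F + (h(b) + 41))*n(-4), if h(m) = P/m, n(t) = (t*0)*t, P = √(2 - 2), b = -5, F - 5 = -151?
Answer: 0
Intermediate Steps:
F = -146 (F = 5 - 151 = -146)
P = 0 (P = √0 = 0)
n(t) = 0 (n(t) = 0*t = 0)
h(m) = 0 (h(m) = 0/m = 0)
(F + (h(b) + 41))*n(-4) = (-146 + (0 + 41))*0 = (-146 + 41)*0 = -105*0 = 0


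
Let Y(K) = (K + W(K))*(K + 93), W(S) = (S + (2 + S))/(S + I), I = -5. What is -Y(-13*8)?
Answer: -122430/109 ≈ -1123.2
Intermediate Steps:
W(S) = (2 + 2*S)/(-5 + S) (W(S) = (S + (2 + S))/(S - 5) = (2 + 2*S)/(-5 + S))
Y(K) = (93 + K)*(K + 2*(1 + K)/(-5 + K)) (Y(K) = (K + 2*(1 + K)/(-5 + K))*(K + 93) = (K + 2*(1 + K)/(-5 + K))*(93 + K) = (93 + K)*(K + 2*(1 + K)/(-5 + K)))
-Y(-13*8) = -(186 + (-13*8)³ - (-3601)*8 + 90*(-13*8)²)/(-5 - 13*8) = -(186 + (-104)³ - 277*(-104) + 90*(-104)²)/(-5 - 104) = -(186 - 1124864 + 28808 + 90*10816)/(-109) = -(-1)*(186 - 1124864 + 28808 + 973440)/109 = -(-1)*(-122430)/109 = -1*122430/109 = -122430/109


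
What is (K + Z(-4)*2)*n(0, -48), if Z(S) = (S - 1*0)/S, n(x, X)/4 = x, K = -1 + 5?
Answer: 0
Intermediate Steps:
K = 4
n(x, X) = 4*x
Z(S) = 1 (Z(S) = (S + 0)/S = S/S = 1)
(K + Z(-4)*2)*n(0, -48) = (4 + 1*2)*(4*0) = (4 + 2)*0 = 6*0 = 0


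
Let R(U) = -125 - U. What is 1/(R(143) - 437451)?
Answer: -1/437719 ≈ -2.2846e-6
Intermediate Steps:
1/(R(143) - 437451) = 1/((-125 - 1*143) - 437451) = 1/((-125 - 143) - 437451) = 1/(-268 - 437451) = 1/(-437719) = -1/437719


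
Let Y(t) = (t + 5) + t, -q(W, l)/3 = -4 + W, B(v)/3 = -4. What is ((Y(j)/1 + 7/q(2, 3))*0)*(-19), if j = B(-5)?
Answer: 0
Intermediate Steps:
B(v) = -12 (B(v) = 3*(-4) = -12)
q(W, l) = 12 - 3*W (q(W, l) = -3*(-4 + W) = 12 - 3*W)
j = -12
Y(t) = 5 + 2*t (Y(t) = (5 + t) + t = 5 + 2*t)
((Y(j)/1 + 7/q(2, 3))*0)*(-19) = (((5 + 2*(-12))/1 + 7/(12 - 3*2))*0)*(-19) = (((5 - 24)*1 + 7/(12 - 6))*0)*(-19) = ((-19*1 + 7/6)*0)*(-19) = ((-19 + 7*(⅙))*0)*(-19) = ((-19 + 7/6)*0)*(-19) = -107/6*0*(-19) = 0*(-19) = 0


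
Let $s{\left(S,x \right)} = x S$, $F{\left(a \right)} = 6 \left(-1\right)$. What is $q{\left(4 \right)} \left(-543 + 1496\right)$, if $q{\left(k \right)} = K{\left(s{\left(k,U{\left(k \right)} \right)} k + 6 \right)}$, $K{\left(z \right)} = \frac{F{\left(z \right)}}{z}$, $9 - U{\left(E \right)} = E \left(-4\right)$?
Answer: $- \frac{2859}{203} \approx -14.084$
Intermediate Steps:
$U{\left(E \right)} = 9 + 4 E$ ($U{\left(E \right)} = 9 - E \left(-4\right) = 9 - - 4 E = 9 + 4 E$)
$F{\left(a \right)} = -6$
$s{\left(S,x \right)} = S x$
$K{\left(z \right)} = - \frac{6}{z}$
$q{\left(k \right)} = - \frac{6}{6 + k^{2} \left(9 + 4 k\right)}$ ($q{\left(k \right)} = - \frac{6}{k \left(9 + 4 k\right) k + 6} = - \frac{6}{k^{2} \left(9 + 4 k\right) + 6} = - \frac{6}{6 + k^{2} \left(9 + 4 k\right)}$)
$q{\left(4 \right)} \left(-543 + 1496\right) = - \frac{6}{6 + 4^{2} \left(9 + 4 \cdot 4\right)} \left(-543 + 1496\right) = - \frac{6}{6 + 16 \left(9 + 16\right)} 953 = - \frac{6}{6 + 16 \cdot 25} \cdot 953 = - \frac{6}{6 + 400} \cdot 953 = - \frac{6}{406} \cdot 953 = \left(-6\right) \frac{1}{406} \cdot 953 = \left(- \frac{3}{203}\right) 953 = - \frac{2859}{203}$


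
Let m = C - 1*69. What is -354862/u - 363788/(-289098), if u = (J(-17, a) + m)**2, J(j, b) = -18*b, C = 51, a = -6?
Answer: -2767866991/65047050 ≈ -42.552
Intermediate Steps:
m = -18 (m = 51 - 1*69 = 51 - 69 = -18)
u = 8100 (u = (-18*(-6) - 18)**2 = (108 - 18)**2 = 90**2 = 8100)
-354862/u - 363788/(-289098) = -354862/8100 - 363788/(-289098) = -354862*1/8100 - 363788*(-1/289098) = -177431/4050 + 181894/144549 = -2767866991/65047050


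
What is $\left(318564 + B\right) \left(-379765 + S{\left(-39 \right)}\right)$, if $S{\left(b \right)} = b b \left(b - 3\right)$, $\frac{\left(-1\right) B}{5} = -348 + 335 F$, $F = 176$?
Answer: $-11314773088$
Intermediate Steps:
$B = -293060$ ($B = - 5 \left(-348 + 335 \cdot 176\right) = - 5 \left(-348 + 58960\right) = \left(-5\right) 58612 = -293060$)
$S{\left(b \right)} = b^{2} \left(-3 + b\right)$
$\left(318564 + B\right) \left(-379765 + S{\left(-39 \right)}\right) = \left(318564 - 293060\right) \left(-379765 + \left(-39\right)^{2} \left(-3 - 39\right)\right) = 25504 \left(-379765 + 1521 \left(-42\right)\right) = 25504 \left(-379765 - 63882\right) = 25504 \left(-443647\right) = -11314773088$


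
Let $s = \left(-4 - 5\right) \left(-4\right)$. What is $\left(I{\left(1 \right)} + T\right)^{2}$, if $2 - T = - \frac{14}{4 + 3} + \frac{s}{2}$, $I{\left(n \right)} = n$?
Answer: $169$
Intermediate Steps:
$s = 36$ ($s = \left(-9\right) \left(-4\right) = 36$)
$T = -14$ ($T = 2 - \left(- \frac{14}{4 + 3} + \frac{36}{2}\right) = 2 - \left(- \frac{14}{7} + 36 \cdot \frac{1}{2}\right) = 2 - \left(\left(-14\right) \frac{1}{7} + 18\right) = 2 - \left(-2 + 18\right) = 2 - 16 = -14$)
$\left(I{\left(1 \right)} + T\right)^{2} = \left(1 - 14\right)^{2} = \left(-13\right)^{2} = 169$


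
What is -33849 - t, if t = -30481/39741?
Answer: -1345162628/39741 ≈ -33848.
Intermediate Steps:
t = -30481/39741 (t = -30481*1/39741 = -30481/39741 ≈ -0.76699)
-33849 - t = -33849 - 1*(-30481/39741) = -33849 + 30481/39741 = -1345162628/39741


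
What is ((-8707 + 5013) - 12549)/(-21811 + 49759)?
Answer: -16243/27948 ≈ -0.58119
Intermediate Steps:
((-8707 + 5013) - 12549)/(-21811 + 49759) = (-3694 - 12549)/27948 = -16243*1/27948 = -16243/27948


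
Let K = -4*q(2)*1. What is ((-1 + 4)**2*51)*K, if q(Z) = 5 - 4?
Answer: -1836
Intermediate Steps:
q(Z) = 1
K = -4 (K = -4*1*1 = -4*1 = -4)
((-1 + 4)**2*51)*K = ((-1 + 4)**2*51)*(-4) = (3**2*51)*(-4) = (9*51)*(-4) = 459*(-4) = -1836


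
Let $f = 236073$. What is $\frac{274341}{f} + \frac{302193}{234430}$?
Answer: $\frac{45217789573}{18447531130} \approx 2.4512$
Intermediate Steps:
$\frac{274341}{f} + \frac{302193}{234430} = \frac{274341}{236073} + \frac{302193}{234430} = 274341 \cdot \frac{1}{236073} + 302193 \cdot \frac{1}{234430} = \frac{91447}{78691} + \frac{302193}{234430} = \frac{45217789573}{18447531130}$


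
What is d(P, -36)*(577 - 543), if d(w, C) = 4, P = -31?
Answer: 136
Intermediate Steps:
d(P, -36)*(577 - 543) = 4*(577 - 543) = 4*34 = 136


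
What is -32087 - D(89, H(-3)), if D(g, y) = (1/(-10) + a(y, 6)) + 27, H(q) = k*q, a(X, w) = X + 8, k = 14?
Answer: -320799/10 ≈ -32080.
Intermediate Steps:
a(X, w) = 8 + X
H(q) = 14*q
D(g, y) = 349/10 + y (D(g, y) = (1/(-10) + (8 + y)) + 27 = (-⅒ + (8 + y)) + 27 = (79/10 + y) + 27 = 349/10 + y)
-32087 - D(89, H(-3)) = -32087 - (349/10 + 14*(-3)) = -32087 - (349/10 - 42) = -32087 - 1*(-71/10) = -32087 + 71/10 = -320799/10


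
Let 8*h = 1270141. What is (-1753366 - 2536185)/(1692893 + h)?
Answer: -798056/344495 ≈ -2.3166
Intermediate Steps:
h = 1270141/8 (h = (1/8)*1270141 = 1270141/8 ≈ 1.5877e+5)
(-1753366 - 2536185)/(1692893 + h) = (-1753366 - 2536185)/(1692893 + 1270141/8) = -4289551/14813285/8 = -4289551*8/14813285 = -798056/344495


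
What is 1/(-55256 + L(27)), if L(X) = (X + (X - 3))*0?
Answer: -1/55256 ≈ -1.8098e-5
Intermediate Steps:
L(X) = 0 (L(X) = (X + (-3 + X))*0 = (-3 + 2*X)*0 = 0)
1/(-55256 + L(27)) = 1/(-55256 + 0) = 1/(-55256) = -1/55256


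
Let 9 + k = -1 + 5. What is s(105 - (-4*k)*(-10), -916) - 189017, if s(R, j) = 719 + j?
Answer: -189214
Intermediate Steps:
k = -5 (k = -9 + (-1 + 5) = -9 + 4 = -5)
s(105 - (-4*k)*(-10), -916) - 189017 = (719 - 916) - 189017 = -197 - 189017 = -189214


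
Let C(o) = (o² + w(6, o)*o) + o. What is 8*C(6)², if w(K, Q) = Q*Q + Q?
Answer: 691488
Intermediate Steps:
w(K, Q) = Q + Q² (w(K, Q) = Q² + Q = Q + Q²)
C(o) = o + o² + o²*(1 + o) (C(o) = (o² + (o*(1 + o))*o) + o = (o² + o²*(1 + o)) + o = o + o² + o²*(1 + o))
8*C(6)² = 8*(6*(1 + 6 + 6*(1 + 6)))² = 8*(6*(1 + 6 + 6*7))² = 8*(6*(1 + 6 + 42))² = 8*(6*49)² = 8*294² = 8*86436 = 691488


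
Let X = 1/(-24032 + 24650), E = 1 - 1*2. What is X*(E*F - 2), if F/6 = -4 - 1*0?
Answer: 11/309 ≈ 0.035599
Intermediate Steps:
E = -1 (E = 1 - 2 = -1)
F = -24 (F = 6*(-4 - 1*0) = 6*(-4 + 0) = 6*(-4) = -24)
X = 1/618 ≈ 0.0016181
X*(E*F - 2) = (-1*(-24) - 2)/618 = (24 - 2)/618 = (1/618)*22 = 11/309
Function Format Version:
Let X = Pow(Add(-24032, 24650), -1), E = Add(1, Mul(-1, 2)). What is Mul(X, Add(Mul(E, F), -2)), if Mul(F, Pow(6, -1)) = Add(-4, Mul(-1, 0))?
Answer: Rational(11, 309) ≈ 0.035599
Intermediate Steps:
E = -1 (E = Add(1, -2) = -1)
F = -24 (F = Mul(6, Add(-4, Mul(-1, 0))) = Mul(6, Add(-4, 0)) = Mul(6, -4) = -24)
X = Rational(1, 618) (X = Pow(618, -1) = Rational(1, 618) ≈ 0.0016181)
Mul(X, Add(Mul(E, F), -2)) = Mul(Rational(1, 618), Add(Mul(-1, -24), -2)) = Mul(Rational(1, 618), Add(24, -2)) = Mul(Rational(1, 618), 22) = Rational(11, 309)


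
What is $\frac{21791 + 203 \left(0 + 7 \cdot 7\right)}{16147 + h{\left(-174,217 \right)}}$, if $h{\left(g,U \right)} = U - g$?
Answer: $\frac{15869}{8269} \approx 1.9191$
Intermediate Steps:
$\frac{21791 + 203 \left(0 + 7 \cdot 7\right)}{16147 + h{\left(-174,217 \right)}} = \frac{21791 + 203 \left(0 + 7 \cdot 7\right)}{16147 + \left(217 - -174\right)} = \frac{21791 + 203 \left(0 + 49\right)}{16147 + \left(217 + 174\right)} = \frac{21791 + 203 \cdot 49}{16147 + 391} = \frac{21791 + 9947}{16538} = 31738 \cdot \frac{1}{16538} = \frac{15869}{8269}$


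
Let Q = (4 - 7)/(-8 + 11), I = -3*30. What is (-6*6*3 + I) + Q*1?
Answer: -199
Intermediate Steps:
I = -90
Q = -1 (Q = -3/3 = -3*1/3 = -1)
(-6*6*3 + I) + Q*1 = (-6*6*3 - 90) - 1*1 = (-36*3 - 90) - 1 = (-108 - 90) - 1 = -198 - 1 = -199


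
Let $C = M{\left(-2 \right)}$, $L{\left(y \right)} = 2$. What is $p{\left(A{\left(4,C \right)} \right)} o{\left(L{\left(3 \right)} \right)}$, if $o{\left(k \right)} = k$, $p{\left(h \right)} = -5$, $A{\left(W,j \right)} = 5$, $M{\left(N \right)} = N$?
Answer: $-10$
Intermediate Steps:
$C = -2$
$p{\left(A{\left(4,C \right)} \right)} o{\left(L{\left(3 \right)} \right)} = \left(-5\right) 2 = -10$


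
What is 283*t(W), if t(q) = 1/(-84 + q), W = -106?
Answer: -283/190 ≈ -1.4895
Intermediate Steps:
283*t(W) = 283/(-84 - 106) = 283/(-190) = 283*(-1/190) = -283/190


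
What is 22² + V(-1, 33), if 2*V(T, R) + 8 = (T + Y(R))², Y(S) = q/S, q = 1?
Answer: 523232/1089 ≈ 480.47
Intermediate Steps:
Y(S) = 1/S
V(T, R) = -4 + (T + 1/R)²/2
22² + V(-1, 33) = 22² + (-4 + (½)*(1 + 33*(-1))²/33²) = 484 + (-4 + (½)*(1/1089)*(1 - 33)²) = 484 + (-4 + (½)*(1/1089)*(-32)²) = 484 + (-4 + (½)*(1/1089)*1024) = 484 + (-4 + 512/1089) = 484 - 3844/1089 = 523232/1089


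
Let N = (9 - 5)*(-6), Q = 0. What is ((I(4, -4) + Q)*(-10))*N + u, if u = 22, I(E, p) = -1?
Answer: -218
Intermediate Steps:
N = -24 (N = 4*(-6) = -24)
((I(4, -4) + Q)*(-10))*N + u = ((-1 + 0)*(-10))*(-24) + 22 = -1*(-10)*(-24) + 22 = 10*(-24) + 22 = -240 + 22 = -218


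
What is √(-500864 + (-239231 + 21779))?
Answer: 2*I*√179579 ≈ 847.54*I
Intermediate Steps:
√(-500864 + (-239231 + 21779)) = √(-500864 - 217452) = √(-718316) = 2*I*√179579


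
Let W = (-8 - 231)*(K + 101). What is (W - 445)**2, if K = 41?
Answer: 1182190689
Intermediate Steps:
W = -33938 (W = (-8 - 231)*(41 + 101) = -239*142 = -33938)
(W - 445)**2 = (-33938 - 445)**2 = (-34383)**2 = 1182190689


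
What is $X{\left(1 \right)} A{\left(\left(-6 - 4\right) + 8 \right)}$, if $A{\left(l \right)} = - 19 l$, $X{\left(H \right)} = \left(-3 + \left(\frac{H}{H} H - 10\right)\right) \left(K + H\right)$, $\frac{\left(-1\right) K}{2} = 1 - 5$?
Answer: $-4104$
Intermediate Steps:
$K = 8$ ($K = - 2 \left(1 - 5\right) = \left(-2\right) \left(-4\right) = 8$)
$X{\left(H \right)} = \left(-13 + H\right) \left(8 + H\right)$ ($X{\left(H \right)} = \left(-3 + \left(\frac{H}{H} H - 10\right)\right) \left(8 + H\right) = \left(-3 + \left(1 H - 10\right)\right) \left(8 + H\right) = \left(-3 + \left(H - 10\right)\right) \left(8 + H\right) = \left(-3 + \left(-10 + H\right)\right) \left(8 + H\right) = \left(-13 + H\right) \left(8 + H\right)$)
$X{\left(1 \right)} A{\left(\left(-6 - 4\right) + 8 \right)} = \left(-104 + 1^{2} - 5\right) \left(- 19 \left(\left(-6 - 4\right) + 8\right)\right) = \left(-104 + 1 - 5\right) \left(- 19 \left(-10 + 8\right)\right) = - 108 \left(\left(-19\right) \left(-2\right)\right) = \left(-108\right) 38 = -4104$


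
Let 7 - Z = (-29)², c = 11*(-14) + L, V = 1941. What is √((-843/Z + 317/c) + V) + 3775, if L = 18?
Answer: 3775 + √173291592734/9452 ≈ 3819.0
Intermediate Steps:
c = -136 (c = 11*(-14) + 18 = -154 + 18 = -136)
Z = -834 (Z = 7 - 1*(-29)² = 7 - 1*841 = 7 - 841 = -834)
√((-843/Z + 317/c) + V) + 3775 = √((-843/(-834) + 317/(-136)) + 1941) + 3775 = √((-843*(-1/834) + 317*(-1/136)) + 1941) + 3775 = √((281/278 - 317/136) + 1941) + 3775 = √(-24955/18904 + 1941) + 3775 = √(36667709/18904) + 3775 = √173291592734/9452 + 3775 = 3775 + √173291592734/9452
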